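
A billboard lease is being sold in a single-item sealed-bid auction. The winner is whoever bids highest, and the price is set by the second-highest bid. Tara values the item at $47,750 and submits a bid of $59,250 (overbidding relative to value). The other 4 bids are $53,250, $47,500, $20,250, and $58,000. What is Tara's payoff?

Highest competing bid: $58,000.
Tara's bid $59,250 is the highest overall, so Tara wins and pays the second-highest bid, $58,000.
Payoff = value − price = $47,750 − $58,000 = -$10,250.
Overbidding won the item at a price above value — truthful bidding would have avoided this loss.

Tara's payoff: -$10,250.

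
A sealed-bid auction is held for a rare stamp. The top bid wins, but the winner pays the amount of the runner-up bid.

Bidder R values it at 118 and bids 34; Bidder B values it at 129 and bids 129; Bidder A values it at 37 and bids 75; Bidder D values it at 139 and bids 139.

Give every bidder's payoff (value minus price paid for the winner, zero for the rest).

Sorted high to low: Bidder D 139, then Bidder B 129, then Bidder A 75, then Bidder R 34.
Bidder D has the top bid and wins; the price is the second-highest bid, 129.
Bidder D's payoff = 139 − 129 = 10. All other bidders lose, so their payoff is 0.

Payoffs: Bidder R 0, Bidder B 0, Bidder A 0, Bidder D 10.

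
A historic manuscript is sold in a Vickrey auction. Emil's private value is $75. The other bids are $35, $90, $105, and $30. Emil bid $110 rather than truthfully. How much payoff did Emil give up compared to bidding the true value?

$30

The highest competing bid is $105.
Bidding truthfully at $75: the top bid is $105 (a rival), so Emil loses. Payoff = $0.
Bidding $110: Emil has the top bid, wins, and pays the second-highest bid $105. Payoff = $75 − $105 = -$30.
Regret = truthful payoff − actual payoff = $0 − -$30 = $30.
Deviating from a truthful bid can only lose payoff in a second-price auction — never gain.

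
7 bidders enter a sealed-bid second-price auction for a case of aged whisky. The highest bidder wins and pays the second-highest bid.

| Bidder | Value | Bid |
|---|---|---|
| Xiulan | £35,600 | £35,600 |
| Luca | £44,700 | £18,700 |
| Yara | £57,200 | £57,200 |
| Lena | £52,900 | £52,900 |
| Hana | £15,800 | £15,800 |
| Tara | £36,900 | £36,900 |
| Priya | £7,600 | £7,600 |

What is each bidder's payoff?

Payoffs: Xiulan £0, Luca £0, Yara £4,300, Lena £0, Hana £0, Tara £0, Priya £0.

Ranking the bids: Yara £57,200 > Lena £52,900 > Tara £36,900 > Xiulan £35,600 > Luca £18,700 > Hana £15,800 > Priya £7,600.
Yara has the top bid and wins; the price is the second-highest bid, £52,900.
Yara's payoff = £57,200 − £52,900 = £4,300. All other bidders lose, so their payoff is 0.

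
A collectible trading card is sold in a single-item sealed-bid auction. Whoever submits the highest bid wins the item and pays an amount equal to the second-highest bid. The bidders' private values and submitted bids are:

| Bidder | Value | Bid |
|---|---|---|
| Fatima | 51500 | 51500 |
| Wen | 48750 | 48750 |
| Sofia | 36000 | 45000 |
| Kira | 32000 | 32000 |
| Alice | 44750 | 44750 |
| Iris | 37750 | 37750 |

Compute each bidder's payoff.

Fatima 2750, Wen 0, Sofia 0, Kira 0, Alice 0, Iris 0.

Ranking the bids: Fatima 51500, then Wen 48750, then Sofia 45000, then Alice 44750, then Iris 37750, then Kira 32000.
Fatima has the top bid and wins; the price is the second-highest bid, 48750.
Fatima's payoff = 51500 − 48750 = 2750. All other bidders lose, so their payoff is 0.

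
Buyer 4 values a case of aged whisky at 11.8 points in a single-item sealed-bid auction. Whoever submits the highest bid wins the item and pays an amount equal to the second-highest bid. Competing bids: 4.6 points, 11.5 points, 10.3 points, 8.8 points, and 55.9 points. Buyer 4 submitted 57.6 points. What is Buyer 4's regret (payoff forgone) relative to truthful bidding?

Payoff forgone: 44.1 points.

The highest competing bid is 55.9 points.
Bidding truthfully at 11.8 points: the top bid is 55.9 points (a rival), so Buyer 4 loses. Payoff = 0.0 points.
Bidding 57.6 points: Buyer 4 has the top bid, wins, and pays the second-highest bid 55.9 points. Payoff = 11.8 points − 55.9 points = -44.1 points.
Regret = truthful payoff − actual payoff = 0.0 points − -44.1 points = 44.1 points.
Deviating from a truthful bid can only lose payoff in a second-price auction — never gain.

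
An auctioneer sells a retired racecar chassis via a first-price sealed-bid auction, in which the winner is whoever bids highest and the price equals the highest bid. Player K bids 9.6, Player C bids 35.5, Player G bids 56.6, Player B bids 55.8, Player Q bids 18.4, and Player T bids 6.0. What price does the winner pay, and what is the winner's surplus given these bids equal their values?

Ordered from highest: Player G 56.6, then Player B 55.8, then Player C 35.5, then Player Q 18.4, then Player K 9.6, then Player T 6.0.
Player G is the highest bidder, so Player G wins.
Under the first-price rule, the price is the highest bid: 56.6.
Surplus = 56.6 − 56.6 = 0.0.

Price 56.6; surplus 0.0.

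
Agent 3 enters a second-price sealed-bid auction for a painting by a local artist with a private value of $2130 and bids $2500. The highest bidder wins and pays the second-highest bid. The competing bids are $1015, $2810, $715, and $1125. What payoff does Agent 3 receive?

$0

Highest competing bid: $2810.
Agent 3's bid $2500 is not the highest, so Agent 3 loses, pays nothing, and earns zero payoff.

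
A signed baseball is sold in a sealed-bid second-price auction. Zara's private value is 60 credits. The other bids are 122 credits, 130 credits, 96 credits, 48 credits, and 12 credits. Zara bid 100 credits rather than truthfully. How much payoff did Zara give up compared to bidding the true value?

0 credits

The highest competing bid is 130 credits.
Bidding truthfully at 60 credits: the top bid is 130 credits (a rival), so Zara loses. Payoff = 0 credits.
Bidding 100 credits: the top bid is 130 credits (a rival), so Zara loses. Payoff = 0 credits.
Regret = truthful payoff − actual payoff = 0 credits − 0 credits = 0 credits.
The bid only affects whether you win, not the price — here both bids land on the same side of the top rival bid, so the deviation is payoff-neutral.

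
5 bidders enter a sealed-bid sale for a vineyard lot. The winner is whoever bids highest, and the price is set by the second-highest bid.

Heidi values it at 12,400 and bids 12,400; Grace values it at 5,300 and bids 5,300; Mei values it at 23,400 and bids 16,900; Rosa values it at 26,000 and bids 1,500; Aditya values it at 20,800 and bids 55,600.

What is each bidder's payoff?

Ordered from highest: Aditya 55,600 > Mei 16,900 > Heidi 12,400 > Grace 5,300 > Rosa 1,500.
Aditya has the top bid and wins; the price is the second-highest bid, 16,900.
Aditya's payoff = 20,800 − 16,900 = 3,900. All other bidders lose, so their payoff is 0.

Heidi 0, Grace 0, Mei 0, Rosa 0, Aditya 3,900.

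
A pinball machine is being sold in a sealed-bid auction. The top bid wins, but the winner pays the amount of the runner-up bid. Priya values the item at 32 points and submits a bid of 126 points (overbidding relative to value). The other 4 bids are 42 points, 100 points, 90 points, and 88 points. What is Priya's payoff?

-68 points

Highest competing bid: 100 points.
Priya's bid 126 points is the highest overall, so Priya wins and pays the second-highest bid, 100 points.
Payoff = value − price = 32 points − 100 points = -68 points.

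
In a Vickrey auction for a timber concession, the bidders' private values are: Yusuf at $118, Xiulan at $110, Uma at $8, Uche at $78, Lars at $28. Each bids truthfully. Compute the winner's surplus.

Surplus = $8.

Sorted high to low: Yusuf $118; Xiulan $110; Uche $78; Lars $28; Uma $8.
Yusuf wins with the top bid and pays the second-highest, $110.
Surplus = $118 − $110 = $8.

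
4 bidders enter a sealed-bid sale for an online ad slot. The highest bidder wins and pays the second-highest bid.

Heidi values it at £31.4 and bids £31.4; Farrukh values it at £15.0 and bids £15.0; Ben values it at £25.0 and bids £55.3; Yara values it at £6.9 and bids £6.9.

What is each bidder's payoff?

Heidi £0.0, Farrukh £0.0, Ben -£6.4, Yara £0.0.

Ordered from highest: Ben £55.3, then Heidi £31.4, then Farrukh £15.0, then Yara £6.9.
Ben has the top bid and wins; the price is the second-highest bid, £31.4.
Ben's payoff = £25.0 − £31.4 = -£6.4. All other bidders lose, so their payoff is 0.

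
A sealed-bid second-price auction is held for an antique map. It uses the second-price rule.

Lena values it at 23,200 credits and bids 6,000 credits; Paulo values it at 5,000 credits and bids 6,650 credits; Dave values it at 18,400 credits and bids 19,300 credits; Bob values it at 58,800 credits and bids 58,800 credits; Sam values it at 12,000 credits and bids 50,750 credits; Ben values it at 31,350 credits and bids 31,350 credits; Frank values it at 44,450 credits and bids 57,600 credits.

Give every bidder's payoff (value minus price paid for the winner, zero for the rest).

Ordered from highest: Bob 58,800 credits, then Frank 57,600 credits, then Sam 50,750 credits, then Ben 31,350 credits, then Dave 19,300 credits, then Paulo 6,650 credits, then Lena 6,000 credits.
Bob has the top bid and wins; the price is the second-highest bid, 57,600 credits.
Bob's payoff = 58,800 credits − 57,600 credits = 1,200 credits. All other bidders lose, so their payoff is 0.

Payoffs: Lena 0 credits, Paulo 0 credits, Dave 0 credits, Bob 1,200 credits, Sam 0 credits, Ben 0 credits, Frank 0 credits.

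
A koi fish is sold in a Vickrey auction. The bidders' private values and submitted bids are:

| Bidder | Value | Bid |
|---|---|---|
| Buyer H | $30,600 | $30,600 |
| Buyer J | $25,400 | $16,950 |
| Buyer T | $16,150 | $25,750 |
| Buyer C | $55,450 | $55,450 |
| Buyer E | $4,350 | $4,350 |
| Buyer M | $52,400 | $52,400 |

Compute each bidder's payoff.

Bids in descending order: Buyer C $55,450, then Buyer M $52,400, then Buyer H $30,600, then Buyer T $25,750, then Buyer J $16,950, then Buyer E $4,350.
Buyer C has the top bid and wins; the price is the second-highest bid, $52,400.
Buyer C's payoff = $55,450 − $52,400 = $3,050. All other bidders lose, so their payoff is 0.

Payoffs: Buyer H $0, Buyer J $0, Buyer T $0, Buyer C $3,050, Buyer E $0, Buyer M $0.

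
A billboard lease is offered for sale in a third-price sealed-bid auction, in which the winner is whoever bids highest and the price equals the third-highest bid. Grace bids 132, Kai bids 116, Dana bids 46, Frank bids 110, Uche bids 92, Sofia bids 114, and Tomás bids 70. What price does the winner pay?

Bids in descending order: Grace 132; Kai 116; Sofia 114; Frank 110; Uche 92; Tomás 70; Dana 46.
Grace is the highest bidder, so Grace wins.
Under the third-price rule, the price is the third-highest bid: 114.

114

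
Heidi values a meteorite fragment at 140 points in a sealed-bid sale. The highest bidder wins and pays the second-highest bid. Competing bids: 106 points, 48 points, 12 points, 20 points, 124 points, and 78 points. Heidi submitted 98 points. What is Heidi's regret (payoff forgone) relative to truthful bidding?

The highest competing bid is 124 points.
Bidding truthfully at 140 points: Heidi has the top bid, wins, and pays the second-highest bid 124 points. Payoff = 140 points − 124 points = 16 points.
Bidding 98 points: the top bid is 124 points (a rival), so Heidi loses. Payoff = 0 points.
Regret = truthful payoff − actual payoff = 16 points − 0 points = 16 points.

Regret: 16 points.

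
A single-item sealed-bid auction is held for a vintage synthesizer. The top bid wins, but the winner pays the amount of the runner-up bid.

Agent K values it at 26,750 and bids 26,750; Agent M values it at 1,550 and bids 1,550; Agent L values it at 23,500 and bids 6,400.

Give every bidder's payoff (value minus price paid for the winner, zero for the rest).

Ordered from highest: Agent K 26,750, then Agent L 6,400, then Agent M 1,550.
Agent K has the top bid and wins; the price is the second-highest bid, 6,400.
Agent K's payoff = 26,750 − 6,400 = 20,350. All other bidders lose, so their payoff is 0.

Agent K 20,350, Agent M 0, Agent L 0.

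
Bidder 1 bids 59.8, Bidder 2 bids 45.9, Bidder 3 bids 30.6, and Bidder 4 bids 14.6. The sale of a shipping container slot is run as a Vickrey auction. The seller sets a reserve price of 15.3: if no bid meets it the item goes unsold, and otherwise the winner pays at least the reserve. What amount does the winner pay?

Bids in descending order: Bidder 1 59.8; Bidder 2 45.9; Bidder 3 30.6; Bidder 4 14.6.
Bidder 1 has the highest bid, so Bidder 1 wins.
The second-highest bid is 45.9, which exceeds the reserve, so that sets the price.

The winner pays 45.9.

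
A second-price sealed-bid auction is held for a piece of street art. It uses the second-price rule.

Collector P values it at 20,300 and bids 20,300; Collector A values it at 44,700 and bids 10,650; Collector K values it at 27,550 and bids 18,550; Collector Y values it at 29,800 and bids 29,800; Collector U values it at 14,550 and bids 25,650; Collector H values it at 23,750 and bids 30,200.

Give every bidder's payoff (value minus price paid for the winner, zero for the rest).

Payoffs: Collector P 0, Collector A 0, Collector K 0, Collector Y 0, Collector U 0, Collector H -6,050.

Ordered from highest: Collector H 30,200; Collector Y 29,800; Collector U 25,650; Collector P 20,300; Collector K 18,550; Collector A 10,650.
Collector H has the top bid and wins; the price is the second-highest bid, 29,800.
Collector H's payoff = 23,750 − 29,800 = -6,050. All other bidders lose, so their payoff is 0.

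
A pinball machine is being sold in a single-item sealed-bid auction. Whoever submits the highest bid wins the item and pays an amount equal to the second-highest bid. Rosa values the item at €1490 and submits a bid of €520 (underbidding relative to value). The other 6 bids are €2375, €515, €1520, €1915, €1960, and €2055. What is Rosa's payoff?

Highest competing bid: €2375.
Rosa's bid €520 is not the highest, so Rosa loses, pays nothing, and earns zero payoff.

Payoff = €0.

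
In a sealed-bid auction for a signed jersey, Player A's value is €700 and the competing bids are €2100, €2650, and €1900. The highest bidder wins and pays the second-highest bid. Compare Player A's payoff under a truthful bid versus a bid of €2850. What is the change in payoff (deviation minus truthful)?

The highest competing bid is €2650.
Bidding truthfully at €700: the top bid is €2650 (a rival), so Player A loses. Payoff = €0.
Bidding €2850: Player A has the top bid, wins, and pays the second-highest bid €2650. Payoff = €700 − €2650 = -€1950.
Change = -€1950 − €0 = -€1950.

Payoff change: -€1950.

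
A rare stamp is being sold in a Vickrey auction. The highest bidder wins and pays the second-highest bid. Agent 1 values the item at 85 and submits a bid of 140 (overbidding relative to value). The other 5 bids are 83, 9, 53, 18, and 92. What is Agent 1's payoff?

Payoff = -7.

Highest competing bid: 92.
Agent 1's bid 140 is the highest overall, so Agent 1 wins and pays the second-highest bid, 92.
Payoff = value − price = 85 − 92 = -7.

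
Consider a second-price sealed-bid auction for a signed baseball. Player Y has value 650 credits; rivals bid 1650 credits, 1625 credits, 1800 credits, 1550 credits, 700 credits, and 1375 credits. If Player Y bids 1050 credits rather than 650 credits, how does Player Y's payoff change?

Payoff change: 0 credits.

The highest competing bid is 1800 credits.
Bidding truthfully at 650 credits: the top bid is 1800 credits (a rival), so Player Y loses. Payoff = 0 credits.
Bidding 1050 credits: the top bid is 1800 credits (a rival), so Player Y loses. Payoff = 0 credits.
Change = 0 credits − 0 credits = 0 credits.
The bid only affects whether you win, not the price — here both bids land on the same side of the top rival bid, so the deviation is payoff-neutral.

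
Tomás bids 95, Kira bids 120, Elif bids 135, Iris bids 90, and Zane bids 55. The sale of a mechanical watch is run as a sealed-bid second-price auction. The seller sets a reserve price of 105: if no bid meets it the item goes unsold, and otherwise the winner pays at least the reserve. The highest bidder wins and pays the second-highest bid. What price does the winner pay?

Price paid: 120.

Bids in descending order: Elif 135 > Kira 120 > Tomás 95 > Iris 90 > Zane 55.
Elif has the highest bid, so Elif wins.
The second-highest bid is 120, which exceeds the reserve, so that sets the price.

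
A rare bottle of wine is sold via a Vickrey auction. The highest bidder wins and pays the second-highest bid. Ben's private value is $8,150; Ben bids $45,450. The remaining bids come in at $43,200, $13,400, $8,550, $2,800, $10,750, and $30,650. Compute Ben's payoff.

Highest competing bid: $43,200.
Ben's bid $45,450 is the highest overall, so Ben wins and pays the second-highest bid, $43,200.
Payoff = value − price = $8,150 − $43,200 = -$35,050.
Overbidding won the item at a price above value — truthful bidding would have avoided this loss.

Ben's payoff: -$35,050.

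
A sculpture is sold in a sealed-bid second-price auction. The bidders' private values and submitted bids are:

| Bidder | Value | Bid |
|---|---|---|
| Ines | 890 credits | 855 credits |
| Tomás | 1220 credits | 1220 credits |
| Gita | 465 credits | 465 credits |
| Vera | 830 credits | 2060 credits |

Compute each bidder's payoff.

Ines 0 credits, Tomás 0 credits, Gita 0 credits, Vera -390 credits.

Ordered from highest: Vera 2060 credits, then Tomás 1220 credits, then Ines 855 credits, then Gita 465 credits.
Vera has the top bid and wins; the price is the second-highest bid, 1220 credits.
Vera's payoff = 830 credits − 1220 credits = -390 credits. All other bidders lose, so their payoff is 0.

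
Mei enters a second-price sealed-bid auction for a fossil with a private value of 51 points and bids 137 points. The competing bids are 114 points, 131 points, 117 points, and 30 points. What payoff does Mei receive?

Mei's payoff: -80 points.

Highest competing bid: 131 points.
Mei's bid 137 points is the highest overall, so Mei wins and pays the second-highest bid, 131 points.
Payoff = value − price = 51 points − 131 points = -80 points.
Overbidding won the item at a price above value — truthful bidding would have avoided this loss.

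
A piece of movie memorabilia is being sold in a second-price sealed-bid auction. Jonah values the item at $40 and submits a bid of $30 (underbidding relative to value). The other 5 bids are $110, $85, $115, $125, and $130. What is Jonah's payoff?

Highest competing bid: $130.
Jonah's bid $30 is not the highest, so Jonah loses, pays nothing, and earns zero payoff.

Jonah's payoff: $0.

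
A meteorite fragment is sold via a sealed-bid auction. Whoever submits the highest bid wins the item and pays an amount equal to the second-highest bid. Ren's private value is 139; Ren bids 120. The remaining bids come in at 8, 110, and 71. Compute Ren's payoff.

Highest competing bid: 110.
Ren's bid 120 is the highest overall, so Ren wins and pays the second-highest bid, 110.
Payoff = value − price = 139 − 110 = 29.

Ren's payoff: 29.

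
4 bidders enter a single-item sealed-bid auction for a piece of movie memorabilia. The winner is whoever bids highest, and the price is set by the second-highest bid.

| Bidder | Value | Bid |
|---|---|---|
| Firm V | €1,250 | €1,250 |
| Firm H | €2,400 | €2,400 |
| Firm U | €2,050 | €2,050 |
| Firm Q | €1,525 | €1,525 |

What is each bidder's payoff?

Ranking the bids: Firm H €2,400 > Firm U €2,050 > Firm Q €1,525 > Firm V €1,250.
Firm H has the top bid and wins; the price is the second-highest bid, €2,050.
Firm H's payoff = €2,400 − €2,050 = €350. All other bidders lose, so their payoff is 0.

Payoffs: Firm V €0, Firm H €350, Firm U €0, Firm Q €0.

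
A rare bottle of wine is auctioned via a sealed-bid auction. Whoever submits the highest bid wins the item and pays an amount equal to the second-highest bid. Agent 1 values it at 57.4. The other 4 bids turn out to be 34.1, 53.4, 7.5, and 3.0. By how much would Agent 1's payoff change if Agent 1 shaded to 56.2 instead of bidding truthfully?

Payoff change: 0.0.

The highest competing bid is 53.4.
Bidding truthfully at 57.4: Agent 1 has the top bid, wins, and pays the second-highest bid 53.4. Payoff = 57.4 − 53.4 = 4.0.
Bidding 56.2: Agent 1 has the top bid, wins, and pays the second-highest bid 53.4. Payoff = 57.4 − 53.4 = 4.0.
Change = 4.0 − 4.0 = 0.0.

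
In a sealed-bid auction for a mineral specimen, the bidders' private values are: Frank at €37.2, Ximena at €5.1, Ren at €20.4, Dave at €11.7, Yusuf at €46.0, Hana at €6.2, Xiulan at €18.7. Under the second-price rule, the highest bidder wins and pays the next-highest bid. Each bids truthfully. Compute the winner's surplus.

Sorted high to low: Yusuf €46.0, then Frank €37.2, then Ren €20.4, then Xiulan €18.7, then Dave €11.7, then Hana €6.2, then Ximena €5.1.
Yusuf wins with the top bid and pays the second-highest, €37.2.
Surplus = €46.0 − €37.2 = €8.8.

Surplus = €8.8.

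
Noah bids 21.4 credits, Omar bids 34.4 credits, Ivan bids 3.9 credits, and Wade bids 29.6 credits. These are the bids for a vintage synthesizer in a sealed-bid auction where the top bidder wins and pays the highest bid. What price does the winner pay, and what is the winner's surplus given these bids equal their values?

Sorted high to low: Omar 34.4 credits > Wade 29.6 credits > Noah 21.4 credits > Ivan 3.9 credits.
Omar is the highest bidder, so Omar wins.
Under the first-price rule, the price is the highest bid: 34.4 credits.
Surplus = 34.4 credits − 34.4 credits = 0.0 credits.

Price 34.4 credits; surplus 0.0 credits.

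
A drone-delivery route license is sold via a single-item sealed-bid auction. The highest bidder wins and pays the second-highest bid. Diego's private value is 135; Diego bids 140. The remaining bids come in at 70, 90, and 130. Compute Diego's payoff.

5

Highest competing bid: 130.
Diego's bid 140 is the highest overall, so Diego wins and pays the second-highest bid, 130.
Payoff = value − price = 135 − 130 = 5.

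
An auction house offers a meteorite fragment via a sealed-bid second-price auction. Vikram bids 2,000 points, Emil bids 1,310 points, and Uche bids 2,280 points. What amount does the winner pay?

Sorted high to low: Uche 2,280 points > Vikram 2,000 points > Emil 1,310 points.
Uche has the highest bid, so Uche wins.
The second-highest bid is 2,000 points, so that is what Uche pays.

2,000 points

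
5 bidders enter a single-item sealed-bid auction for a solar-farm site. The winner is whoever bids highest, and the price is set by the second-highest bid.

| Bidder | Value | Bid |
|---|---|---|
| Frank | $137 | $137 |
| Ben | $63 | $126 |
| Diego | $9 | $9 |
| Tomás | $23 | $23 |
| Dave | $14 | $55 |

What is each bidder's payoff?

Bids in descending order: Frank $137 > Ben $126 > Dave $55 > Tomás $23 > Diego $9.
Frank has the top bid and wins; the price is the second-highest bid, $126.
Frank's payoff = $137 − $126 = $11. All other bidders lose, so their payoff is 0.

Frank $11, Ben $0, Diego $0, Tomás $0, Dave $0.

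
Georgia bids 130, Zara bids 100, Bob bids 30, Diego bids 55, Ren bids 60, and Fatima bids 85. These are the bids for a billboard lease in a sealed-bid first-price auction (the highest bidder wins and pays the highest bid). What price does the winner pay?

Sorted high to low: Georgia 130; Zara 100; Fatima 85; Ren 60; Diego 55; Bob 30.
Georgia is the highest bidder, so Georgia wins.
Under the first-price rule, the price is the highest bid: 130.

The winner pays 130.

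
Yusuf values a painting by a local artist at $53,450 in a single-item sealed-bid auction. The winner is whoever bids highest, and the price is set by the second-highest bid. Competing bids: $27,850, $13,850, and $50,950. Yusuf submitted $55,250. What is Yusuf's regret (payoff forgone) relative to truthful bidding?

The highest competing bid is $50,950.
Bidding truthfully at $53,450: Yusuf has the top bid, wins, and pays the second-highest bid $50,950. Payoff = $53,450 − $50,950 = $2,500.
Bidding $55,250: Yusuf has the top bid, wins, and pays the second-highest bid $50,950. Payoff = $53,450 − $50,950 = $2,500.
Regret = truthful payoff − actual payoff = $2,500 − $2,500 = $0.
The bid only affects whether you win, not the price — here both bids land on the same side of the top rival bid, so the deviation is payoff-neutral.

Payoff forgone: $0.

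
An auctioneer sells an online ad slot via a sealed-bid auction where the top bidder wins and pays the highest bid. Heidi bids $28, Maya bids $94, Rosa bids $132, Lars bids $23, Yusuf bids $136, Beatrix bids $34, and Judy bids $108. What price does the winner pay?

The winner pays $136.

Ranking the bids: Yusuf $136, then Rosa $132, then Judy $108, then Maya $94, then Beatrix $34, then Heidi $28, then Lars $23.
Yusuf is the highest bidder, so Yusuf wins.
Under the first-price rule, the price is the highest bid: $136.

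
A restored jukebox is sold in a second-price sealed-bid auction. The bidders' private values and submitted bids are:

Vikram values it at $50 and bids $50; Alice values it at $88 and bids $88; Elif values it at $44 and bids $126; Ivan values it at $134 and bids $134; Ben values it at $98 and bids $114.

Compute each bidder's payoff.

Payoffs: Vikram $0, Alice $0, Elif $0, Ivan $8, Ben $0.

Ranking the bids: Ivan $134 > Elif $126 > Ben $114 > Alice $88 > Vikram $50.
Ivan has the top bid and wins; the price is the second-highest bid, $126.
Ivan's payoff = $134 − $126 = $8. All other bidders lose, so their payoff is 0.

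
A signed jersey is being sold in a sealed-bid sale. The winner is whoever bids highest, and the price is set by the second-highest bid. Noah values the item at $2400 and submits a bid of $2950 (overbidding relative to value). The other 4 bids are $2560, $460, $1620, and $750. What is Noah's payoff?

-$160

Highest competing bid: $2560.
Noah's bid $2950 is the highest overall, so Noah wins and pays the second-highest bid, $2560.
Payoff = value − price = $2400 − $2560 = -$160.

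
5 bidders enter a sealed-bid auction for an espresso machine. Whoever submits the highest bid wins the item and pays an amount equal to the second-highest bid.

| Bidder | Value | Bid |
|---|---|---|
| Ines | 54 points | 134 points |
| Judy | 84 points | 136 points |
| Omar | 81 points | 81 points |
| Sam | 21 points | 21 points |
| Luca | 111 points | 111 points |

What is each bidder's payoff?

Ines 0 points, Judy -50 points, Omar 0 points, Sam 0 points, Luca 0 points.

Ranking the bids: Judy 136 points > Ines 134 points > Luca 111 points > Omar 81 points > Sam 21 points.
Judy has the top bid and wins; the price is the second-highest bid, 134 points.
Judy's payoff = 84 points − 134 points = -50 points. All other bidders lose, so their payoff is 0.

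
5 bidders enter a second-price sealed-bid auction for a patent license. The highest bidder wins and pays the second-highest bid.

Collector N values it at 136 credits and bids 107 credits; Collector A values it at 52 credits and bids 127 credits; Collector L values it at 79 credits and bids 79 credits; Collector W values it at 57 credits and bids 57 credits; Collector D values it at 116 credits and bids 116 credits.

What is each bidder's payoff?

Collector N 0 credits, Collector A -64 credits, Collector L 0 credits, Collector W 0 credits, Collector D 0 credits.

Ordered from highest: Collector A 127 credits > Collector D 116 credits > Collector N 107 credits > Collector L 79 credits > Collector W 57 credits.
Collector A has the top bid and wins; the price is the second-highest bid, 116 credits.
Collector A's payoff = 52 credits − 116 credits = -64 credits. All other bidders lose, so their payoff is 0.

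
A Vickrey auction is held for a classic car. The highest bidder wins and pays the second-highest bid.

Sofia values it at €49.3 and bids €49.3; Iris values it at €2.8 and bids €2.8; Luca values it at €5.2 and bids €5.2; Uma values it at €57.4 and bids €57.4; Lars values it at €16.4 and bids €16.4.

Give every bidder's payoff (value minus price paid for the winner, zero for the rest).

Payoffs: Sofia €0.0, Iris €0.0, Luca €0.0, Uma €8.1, Lars €0.0.

Ordered from highest: Uma €57.4, then Sofia €49.3, then Lars €16.4, then Luca €5.2, then Iris €2.8.
Uma has the top bid and wins; the price is the second-highest bid, €49.3.
Uma's payoff = €57.4 − €49.3 = €8.1. All other bidders lose, so their payoff is 0.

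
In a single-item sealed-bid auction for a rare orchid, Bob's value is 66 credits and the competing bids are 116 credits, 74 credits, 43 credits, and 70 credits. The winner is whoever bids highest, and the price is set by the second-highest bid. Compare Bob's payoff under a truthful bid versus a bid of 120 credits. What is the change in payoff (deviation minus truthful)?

Payoff change: -50 credits.

The highest competing bid is 116 credits.
Bidding truthfully at 66 credits: the top bid is 116 credits (a rival), so Bob loses. Payoff = 0 credits.
Bidding 120 credits: Bob has the top bid, wins, and pays the second-highest bid 116 credits. Payoff = 66 credits − 116 credits = -50 credits.
Change = -50 credits − 0 credits = -50 credits.
Deviating from a truthful bid can only lose payoff in a second-price auction — never gain.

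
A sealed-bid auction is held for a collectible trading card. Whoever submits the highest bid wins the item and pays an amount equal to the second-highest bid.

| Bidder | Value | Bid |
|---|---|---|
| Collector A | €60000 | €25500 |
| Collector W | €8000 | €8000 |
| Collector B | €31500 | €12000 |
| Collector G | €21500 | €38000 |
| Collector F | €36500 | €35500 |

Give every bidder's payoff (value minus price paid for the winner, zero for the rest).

Collector A €0, Collector W €0, Collector B €0, Collector G -€14000, Collector F €0.

Ordered from highest: Collector G €38000; Collector F €35500; Collector A €25500; Collector B €12000; Collector W €8000.
Collector G has the top bid and wins; the price is the second-highest bid, €35500.
Collector G's payoff = €21500 − €35500 = -€14000. All other bidders lose, so their payoff is 0.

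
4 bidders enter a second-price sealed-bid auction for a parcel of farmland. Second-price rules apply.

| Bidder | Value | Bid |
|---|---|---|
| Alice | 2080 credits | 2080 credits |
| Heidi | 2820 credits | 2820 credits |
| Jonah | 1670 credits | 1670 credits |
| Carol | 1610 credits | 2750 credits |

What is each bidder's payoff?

Payoffs: Alice 0 credits, Heidi 70 credits, Jonah 0 credits, Carol 0 credits.

Sorted high to low: Heidi 2820 credits, then Carol 2750 credits, then Alice 2080 credits, then Jonah 1670 credits.
Heidi has the top bid and wins; the price is the second-highest bid, 2750 credits.
Heidi's payoff = 2820 credits − 2750 credits = 70 credits. All other bidders lose, so their payoff is 0.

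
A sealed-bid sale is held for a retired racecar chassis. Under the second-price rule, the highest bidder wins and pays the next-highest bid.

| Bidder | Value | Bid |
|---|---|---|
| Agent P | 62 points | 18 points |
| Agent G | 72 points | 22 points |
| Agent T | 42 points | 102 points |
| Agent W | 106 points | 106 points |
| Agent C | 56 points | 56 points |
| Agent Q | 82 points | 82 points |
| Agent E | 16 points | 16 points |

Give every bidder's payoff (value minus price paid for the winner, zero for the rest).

Bids in descending order: Agent W 106 points > Agent T 102 points > Agent Q 82 points > Agent C 56 points > Agent G 22 points > Agent P 18 points > Agent E 16 points.
Agent W has the top bid and wins; the price is the second-highest bid, 102 points.
Agent W's payoff = 106 points − 102 points = 4 points. All other bidders lose, so their payoff is 0.

Agent P 0 points, Agent G 0 points, Agent T 0 points, Agent W 4 points, Agent C 0 points, Agent Q 0 points, Agent E 0 points.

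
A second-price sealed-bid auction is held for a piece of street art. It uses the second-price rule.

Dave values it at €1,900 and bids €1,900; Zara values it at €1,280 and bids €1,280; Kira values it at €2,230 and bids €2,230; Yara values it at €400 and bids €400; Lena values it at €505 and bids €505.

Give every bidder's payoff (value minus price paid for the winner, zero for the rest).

Ordered from highest: Kira €2,230, then Dave €1,900, then Zara €1,280, then Lena €505, then Yara €400.
Kira has the top bid and wins; the price is the second-highest bid, €1,900.
Kira's payoff = €2,230 − €1,900 = €330. All other bidders lose, so their payoff is 0.

Dave €0, Zara €0, Kira €330, Yara €0, Lena €0.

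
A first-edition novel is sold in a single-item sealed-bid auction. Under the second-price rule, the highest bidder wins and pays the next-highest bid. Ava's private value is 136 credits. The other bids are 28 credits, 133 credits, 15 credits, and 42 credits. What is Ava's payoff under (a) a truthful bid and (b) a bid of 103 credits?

Truthful: 3 credits; alternative: 0 credits.

The highest competing bid is 133 credits.
Bidding truthfully at 136 credits: Ava has the top bid, wins, and pays the second-highest bid 133 credits. Payoff = 136 credits − 133 credits = 3 credits.
Bidding 103 credits: the top bid is 133 credits (a rival), so Ava loses. Payoff = 0 credits.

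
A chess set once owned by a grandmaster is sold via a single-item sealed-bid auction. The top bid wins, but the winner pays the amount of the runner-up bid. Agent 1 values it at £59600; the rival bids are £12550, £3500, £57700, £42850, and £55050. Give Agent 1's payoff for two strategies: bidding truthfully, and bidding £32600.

The highest competing bid is £57700.
Bidding truthfully at £59600: Agent 1 has the top bid, wins, and pays the second-highest bid £57700. Payoff = £59600 − £57700 = £1900.
Bidding £32600: the top bid is £57700 (a rival), so Agent 1 loses. Payoff = £0.
Deviating from a truthful bid can only lose payoff in a second-price auction — never gain.

Truthful: £1900; alternative: £0.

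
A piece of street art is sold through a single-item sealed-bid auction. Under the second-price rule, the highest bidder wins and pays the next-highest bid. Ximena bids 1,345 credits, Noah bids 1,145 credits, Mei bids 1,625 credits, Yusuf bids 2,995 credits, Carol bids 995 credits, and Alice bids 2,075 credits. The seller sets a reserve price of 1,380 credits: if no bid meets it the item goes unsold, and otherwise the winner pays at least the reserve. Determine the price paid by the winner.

Ranking the bids: Yusuf 2,995 credits > Alice 2,075 credits > Mei 1,625 credits > Ximena 1,345 credits > Noah 1,145 credits > Carol 995 credits.
Yusuf has the highest bid, so Yusuf wins.
The second-highest bid is 2,075 credits, which exceeds the reserve, so that sets the price.

The winner pays 2,075 credits.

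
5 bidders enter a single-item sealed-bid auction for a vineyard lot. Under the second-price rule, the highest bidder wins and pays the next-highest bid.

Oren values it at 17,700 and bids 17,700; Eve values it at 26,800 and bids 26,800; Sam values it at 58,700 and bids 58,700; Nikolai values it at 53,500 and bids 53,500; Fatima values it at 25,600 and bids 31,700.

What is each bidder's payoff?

Ranking the bids: Sam 58,700 > Nikolai 53,500 > Fatima 31,700 > Eve 26,800 > Oren 17,700.
Sam has the top bid and wins; the price is the second-highest bid, 53,500.
Sam's payoff = 58,700 − 53,500 = 5,200. All other bidders lose, so their payoff is 0.

Payoffs: Oren 0, Eve 0, Sam 5,200, Nikolai 0, Fatima 0.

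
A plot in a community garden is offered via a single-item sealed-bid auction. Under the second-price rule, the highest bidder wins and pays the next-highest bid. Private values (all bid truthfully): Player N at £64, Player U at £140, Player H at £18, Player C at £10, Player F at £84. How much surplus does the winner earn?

Winner's surplus: £56.

Ranking the bids: Player U £140; Player F £84; Player N £64; Player H £18; Player C £10.
Player U wins with the top bid and pays the second-highest, £84.
Surplus = £140 − £84 = £56.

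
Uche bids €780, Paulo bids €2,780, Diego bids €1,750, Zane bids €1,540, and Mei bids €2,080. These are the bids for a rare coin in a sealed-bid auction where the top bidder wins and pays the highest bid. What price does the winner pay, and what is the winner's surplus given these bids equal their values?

Price €2,780; surplus €0.

Ordered from highest: Paulo €2,780; Mei €2,080; Diego €1,750; Zane €1,540; Uche €780.
Paulo is the highest bidder, so Paulo wins.
Under the first-price rule, the price is the highest bid: €2,780.
Surplus = €2,780 − €2,780 = €0.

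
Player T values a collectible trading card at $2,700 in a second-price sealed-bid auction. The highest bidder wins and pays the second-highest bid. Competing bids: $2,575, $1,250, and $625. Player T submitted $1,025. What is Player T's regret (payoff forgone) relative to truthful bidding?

The highest competing bid is $2,575.
Bidding truthfully at $2,700: Player T has the top bid, wins, and pays the second-highest bid $2,575. Payoff = $2,700 − $2,575 = $125.
Bidding $1,025: the top bid is $2,575 (a rival), so Player T loses. Payoff = $0.
Regret = truthful payoff − actual payoff = $125 − $0 = $125.

Regret: $125.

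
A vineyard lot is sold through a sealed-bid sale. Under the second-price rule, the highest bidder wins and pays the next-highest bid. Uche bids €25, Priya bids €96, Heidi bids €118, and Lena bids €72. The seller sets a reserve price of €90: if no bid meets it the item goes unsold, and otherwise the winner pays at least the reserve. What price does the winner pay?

Price paid: €96.

Bids in descending order: Heidi €118; Priya €96; Lena €72; Uche €25.
Heidi has the highest bid, so Heidi wins.
The second-highest bid is €96, which exceeds the reserve, so that sets the price.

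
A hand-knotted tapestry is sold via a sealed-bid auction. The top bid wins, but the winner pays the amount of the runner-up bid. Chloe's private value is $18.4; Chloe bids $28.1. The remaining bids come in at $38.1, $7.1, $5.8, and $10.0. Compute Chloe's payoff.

Chloe's payoff: $0.0.

Highest competing bid: $38.1.
Chloe's bid $28.1 is not the highest, so Chloe loses, pays nothing, and earns zero payoff.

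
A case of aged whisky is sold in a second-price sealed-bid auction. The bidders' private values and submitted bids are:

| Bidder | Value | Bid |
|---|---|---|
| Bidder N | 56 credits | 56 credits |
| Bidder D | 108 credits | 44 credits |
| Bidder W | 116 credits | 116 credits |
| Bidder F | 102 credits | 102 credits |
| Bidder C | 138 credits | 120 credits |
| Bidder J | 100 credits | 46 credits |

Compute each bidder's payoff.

Ordered from highest: Bidder C 120 credits; Bidder W 116 credits; Bidder F 102 credits; Bidder N 56 credits; Bidder J 46 credits; Bidder D 44 credits.
Bidder C has the top bid and wins; the price is the second-highest bid, 116 credits.
Bidder C's payoff = 138 credits − 116 credits = 22 credits. All other bidders lose, so their payoff is 0.

Payoffs: Bidder N 0 credits, Bidder D 0 credits, Bidder W 0 credits, Bidder F 0 credits, Bidder C 22 credits, Bidder J 0 credits.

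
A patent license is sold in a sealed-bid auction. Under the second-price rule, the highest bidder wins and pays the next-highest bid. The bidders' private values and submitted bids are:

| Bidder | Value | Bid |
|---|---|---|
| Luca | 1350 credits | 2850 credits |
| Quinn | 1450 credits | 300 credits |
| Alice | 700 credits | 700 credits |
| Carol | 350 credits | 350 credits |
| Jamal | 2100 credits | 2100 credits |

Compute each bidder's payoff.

Ordered from highest: Luca 2850 credits, then Jamal 2100 credits, then Alice 700 credits, then Carol 350 credits, then Quinn 300 credits.
Luca has the top bid and wins; the price is the second-highest bid, 2100 credits.
Luca's payoff = 1350 credits − 2100 credits = -750 credits. All other bidders lose, so their payoff is 0.

Payoffs: Luca -750 credits, Quinn 0 credits, Alice 0 credits, Carol 0 credits, Jamal 0 credits.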